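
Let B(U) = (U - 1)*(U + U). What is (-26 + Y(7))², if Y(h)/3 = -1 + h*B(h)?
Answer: 3010225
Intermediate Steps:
B(U) = 2*U*(-1 + U) (B(U) = (-1 + U)*(2*U) = 2*U*(-1 + U))
Y(h) = -3 + 6*h²*(-1 + h) (Y(h) = 3*(-1 + h*(2*h*(-1 + h))) = 3*(-1 + 2*h²*(-1 + h)) = -3 + 6*h²*(-1 + h))
(-26 + Y(7))² = (-26 + (-3 + 6*7²*(-1 + 7)))² = (-26 + (-3 + 6*49*6))² = (-26 + (-3 + 1764))² = (-26 + 1761)² = 1735² = 3010225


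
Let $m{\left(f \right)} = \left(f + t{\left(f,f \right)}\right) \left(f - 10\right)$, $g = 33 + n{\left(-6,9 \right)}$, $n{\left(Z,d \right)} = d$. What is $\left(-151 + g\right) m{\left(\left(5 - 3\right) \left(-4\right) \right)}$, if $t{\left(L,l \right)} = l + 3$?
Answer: $-25506$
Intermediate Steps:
$t{\left(L,l \right)} = 3 + l$
$g = 42$ ($g = 33 + 9 = 42$)
$m{\left(f \right)} = \left(-10 + f\right) \left(3 + 2 f\right)$ ($m{\left(f \right)} = \left(f + \left(3 + f\right)\right) \left(f - 10\right) = \left(3 + 2 f\right) \left(-10 + f\right) = \left(-10 + f\right) \left(3 + 2 f\right)$)
$\left(-151 + g\right) m{\left(\left(5 - 3\right) \left(-4\right) \right)} = \left(-151 + 42\right) \left(-30 - 17 \left(5 - 3\right) \left(-4\right) + 2 \left(\left(5 - 3\right) \left(-4\right)\right)^{2}\right) = - 109 \left(-30 - 17 \cdot 2 \left(-4\right) + 2 \left(2 \left(-4\right)\right)^{2}\right) = - 109 \left(-30 - -136 + 2 \left(-8\right)^{2}\right) = - 109 \left(-30 + 136 + 2 \cdot 64\right) = - 109 \left(-30 + 136 + 128\right) = \left(-109\right) 234 = -25506$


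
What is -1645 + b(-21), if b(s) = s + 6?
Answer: -1660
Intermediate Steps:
b(s) = 6 + s
-1645 + b(-21) = -1645 + (6 - 21) = -1645 - 15 = -1660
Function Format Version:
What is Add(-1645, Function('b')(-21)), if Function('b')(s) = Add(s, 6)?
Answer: -1660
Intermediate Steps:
Function('b')(s) = Add(6, s)
Add(-1645, Function('b')(-21)) = Add(-1645, Add(6, -21)) = Add(-1645, -15) = -1660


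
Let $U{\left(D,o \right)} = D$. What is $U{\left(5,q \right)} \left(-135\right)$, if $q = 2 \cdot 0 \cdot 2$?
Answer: $-675$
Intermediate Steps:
$q = 0$ ($q = 0 \cdot 2 = 0$)
$U{\left(5,q \right)} \left(-135\right) = 5 \left(-135\right) = -675$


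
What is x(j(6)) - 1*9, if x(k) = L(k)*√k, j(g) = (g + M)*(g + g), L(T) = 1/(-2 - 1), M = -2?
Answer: -9 - 4*√3/3 ≈ -11.309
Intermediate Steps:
L(T) = -⅓ (L(T) = 1/(-3) = -⅓)
j(g) = 2*g*(-2 + g) (j(g) = (g - 2)*(g + g) = (-2 + g)*(2*g) = 2*g*(-2 + g))
x(k) = -√k/3
x(j(6)) - 1*9 = -2*√3*√(-2 + 6)/3 - 1*9 = -4*√3/3 - 9 = -9 - 4*√3/3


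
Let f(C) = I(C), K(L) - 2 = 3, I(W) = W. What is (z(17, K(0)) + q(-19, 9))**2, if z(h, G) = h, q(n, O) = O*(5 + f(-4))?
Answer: 676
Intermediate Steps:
K(L) = 5 (K(L) = 2 + 3 = 5)
f(C) = C
q(n, O) = O (q(n, O) = O*(5 - 4) = O*1 = O)
(z(17, K(0)) + q(-19, 9))**2 = (17 + 9)**2 = 26**2 = 676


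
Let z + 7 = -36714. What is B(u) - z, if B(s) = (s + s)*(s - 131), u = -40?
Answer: 50401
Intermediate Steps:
z = -36721 (z = -7 - 36714 = -36721)
B(s) = 2*s*(-131 + s) (B(s) = (2*s)*(-131 + s) = 2*s*(-131 + s))
B(u) - z = 2*(-40)*(-131 - 40) - 1*(-36721) = 2*(-40)*(-171) + 36721 = 13680 + 36721 = 50401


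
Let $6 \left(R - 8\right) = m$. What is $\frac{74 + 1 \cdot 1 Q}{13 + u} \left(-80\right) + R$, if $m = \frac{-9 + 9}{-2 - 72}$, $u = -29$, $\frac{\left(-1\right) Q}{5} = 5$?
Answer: $253$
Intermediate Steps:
$Q = -25$ ($Q = \left(-5\right) 5 = -25$)
$m = 0$ ($m = \frac{0}{-74} = 0 \left(- \frac{1}{74}\right) = 0$)
$R = 8$ ($R = 8 + \frac{1}{6} \cdot 0 = 8 + 0 = 8$)
$\frac{74 + 1 \cdot 1 Q}{13 + u} \left(-80\right) + R = \frac{74 + 1 \cdot 1 \left(-25\right)}{13 - 29} \left(-80\right) + 8 = \frac{74 + 1 \left(-25\right)}{-16} \left(-80\right) + 8 = \left(74 - 25\right) \left(- \frac{1}{16}\right) \left(-80\right) + 8 = 49 \left(- \frac{1}{16}\right) \left(-80\right) + 8 = \left(- \frac{49}{16}\right) \left(-80\right) + 8 = 245 + 8 = 253$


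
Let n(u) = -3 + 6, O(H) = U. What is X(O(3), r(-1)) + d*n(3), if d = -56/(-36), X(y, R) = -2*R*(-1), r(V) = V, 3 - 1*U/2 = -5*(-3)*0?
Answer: 8/3 ≈ 2.6667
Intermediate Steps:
U = 6 (U = 6 - 2*(-5*(-3))*0 = 6 - 30*0 = 6 - 2*0 = 6 + 0 = 6)
O(H) = 6
X(y, R) = 2*R
n(u) = 3
d = 14/9 (d = -56*(-1/36) = 14/9 ≈ 1.5556)
X(O(3), r(-1)) + d*n(3) = 2*(-1) + (14/9)*3 = -2 + 14/3 = 8/3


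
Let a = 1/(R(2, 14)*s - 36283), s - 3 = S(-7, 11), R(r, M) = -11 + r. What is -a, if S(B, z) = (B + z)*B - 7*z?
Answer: 1/35365 ≈ 2.8277e-5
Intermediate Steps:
S(B, z) = -7*z + B*(B + z) (S(B, z) = B*(B + z) - 7*z = -7*z + B*(B + z))
s = -102 (s = 3 + ((-7)² - 7*11 - 7*11) = 3 + (49 - 77 - 77) = 3 - 105 = -102)
a = -1/35365 (a = 1/((-11 + 2)*(-102) - 36283) = 1/(-9*(-102) - 36283) = 1/(918 - 36283) = 1/(-35365) = -1/35365 ≈ -2.8277e-5)
-a = -1*(-1/35365) = 1/35365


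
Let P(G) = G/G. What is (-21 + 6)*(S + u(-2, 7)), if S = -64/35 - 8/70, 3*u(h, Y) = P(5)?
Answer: 169/7 ≈ 24.143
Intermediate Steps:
P(G) = 1
u(h, Y) = ⅓ (u(h, Y) = (⅓)*1 = ⅓)
S = -68/35 (S = -64*1/35 - 8*1/70 = -64/35 - 4/35 = -68/35 ≈ -1.9429)
(-21 + 6)*(S + u(-2, 7)) = (-21 + 6)*(-68/35 + ⅓) = -15*(-169/105) = 169/7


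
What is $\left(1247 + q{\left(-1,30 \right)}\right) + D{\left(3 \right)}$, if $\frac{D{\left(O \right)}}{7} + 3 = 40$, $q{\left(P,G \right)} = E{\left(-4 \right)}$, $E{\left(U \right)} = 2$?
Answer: $1508$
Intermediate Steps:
$q{\left(P,G \right)} = 2$
$D{\left(O \right)} = 259$ ($D{\left(O \right)} = -21 + 7 \cdot 40 = -21 + 280 = 259$)
$\left(1247 + q{\left(-1,30 \right)}\right) + D{\left(3 \right)} = \left(1247 + 2\right) + 259 = 1249 + 259 = 1508$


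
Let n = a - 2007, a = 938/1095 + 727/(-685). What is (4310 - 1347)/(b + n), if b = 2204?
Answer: 444494445/29522248 ≈ 15.056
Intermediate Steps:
a = -30707/150015 (a = 938*(1/1095) + 727*(-1/685) = 938/1095 - 727/685 = -30707/150015 ≈ -0.20469)
n = -301110812/150015 (n = -30707/150015 - 2007 = -301110812/150015 ≈ -2007.2)
(4310 - 1347)/(b + n) = (4310 - 1347)/(2204 - 301110812/150015) = 2963/(29522248/150015) = 2963*(150015/29522248) = 444494445/29522248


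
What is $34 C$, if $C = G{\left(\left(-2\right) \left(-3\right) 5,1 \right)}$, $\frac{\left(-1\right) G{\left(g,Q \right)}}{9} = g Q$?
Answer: $-9180$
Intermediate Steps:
$G{\left(g,Q \right)} = - 9 Q g$ ($G{\left(g,Q \right)} = - 9 g Q = - 9 Q g$)
$C = -270$ ($C = \left(-9\right) 1 \left(-2\right) \left(-3\right) 5 = \left(-9\right) 1 \cdot 6 \cdot 5 = \left(-9\right) 1 \cdot 30 = -270$)
$34 C = 34 \left(-270\right) = -9180$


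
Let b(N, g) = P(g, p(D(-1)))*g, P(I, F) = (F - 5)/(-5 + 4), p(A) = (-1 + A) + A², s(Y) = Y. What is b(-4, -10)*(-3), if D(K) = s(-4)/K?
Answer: -420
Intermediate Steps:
D(K) = -4/K
p(A) = -1 + A + A²
P(I, F) = 5 - F (P(I, F) = (-5 + F)/(-1) = (-5 + F)*(-1) = 5 - F)
b(N, g) = -14*g (b(N, g) = (5 - (-1 - 4/(-1) + (-4/(-1))²))*g = (5 - (-1 - 4*(-1) + (-4*(-1))²))*g = (5 - (-1 + 4 + 4²))*g = (5 - (-1 + 4 + 16))*g = (5 - 1*19)*g = (5 - 19)*g = -14*g)
b(-4, -10)*(-3) = -14*(-10)*(-3) = 140*(-3) = -420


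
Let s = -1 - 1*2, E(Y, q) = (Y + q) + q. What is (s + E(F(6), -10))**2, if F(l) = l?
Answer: 289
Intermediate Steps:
E(Y, q) = Y + 2*q
s = -3 (s = -1 - 2 = -3)
(s + E(F(6), -10))**2 = (-3 + (6 + 2*(-10)))**2 = (-3 + (6 - 20))**2 = (-3 - 14)**2 = (-17)**2 = 289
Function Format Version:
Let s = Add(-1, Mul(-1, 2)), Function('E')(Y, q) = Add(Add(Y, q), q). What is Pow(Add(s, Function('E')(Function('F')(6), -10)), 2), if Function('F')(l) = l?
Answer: 289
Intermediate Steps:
Function('E')(Y, q) = Add(Y, Mul(2, q))
s = -3 (s = Add(-1, -2) = -3)
Pow(Add(s, Function('E')(Function('F')(6), -10)), 2) = Pow(Add(-3, Add(6, Mul(2, -10))), 2) = Pow(Add(-3, Add(6, -20)), 2) = Pow(Add(-3, -14), 2) = Pow(-17, 2) = 289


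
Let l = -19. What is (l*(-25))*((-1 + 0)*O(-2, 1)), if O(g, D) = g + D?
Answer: 475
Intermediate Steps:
O(g, D) = D + g
(l*(-25))*((-1 + 0)*O(-2, 1)) = (-19*(-25))*((-1 + 0)*(1 - 2)) = 475*(-1*(-1)) = 475*1 = 475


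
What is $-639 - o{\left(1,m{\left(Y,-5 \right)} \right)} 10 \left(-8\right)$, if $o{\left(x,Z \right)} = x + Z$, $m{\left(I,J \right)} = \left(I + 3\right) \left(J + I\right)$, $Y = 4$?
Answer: $-1119$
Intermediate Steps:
$m{\left(I,J \right)} = \left(3 + I\right) \left(I + J\right)$
$o{\left(x,Z \right)} = Z + x$
$-639 - o{\left(1,m{\left(Y,-5 \right)} \right)} 10 \left(-8\right) = -639 - \left(\left(4^{2} + 3 \cdot 4 + 3 \left(-5\right) + 4 \left(-5\right)\right) + 1\right) 10 \left(-8\right) = -639 - \left(\left(16 + 12 - 15 - 20\right) + 1\right) 10 \left(-8\right) = -639 - \left(-7 + 1\right) 10 \left(-8\right) = -639 - \left(-6\right) 10 \left(-8\right) = -639 - \left(-60\right) \left(-8\right) = -639 - 480 = -1119$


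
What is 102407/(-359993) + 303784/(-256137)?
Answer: -135590335271/92207527041 ≈ -1.4705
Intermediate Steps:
102407/(-359993) + 303784/(-256137) = 102407*(-1/359993) + 303784*(-1/256137) = -102407/359993 - 303784/256137 = -135590335271/92207527041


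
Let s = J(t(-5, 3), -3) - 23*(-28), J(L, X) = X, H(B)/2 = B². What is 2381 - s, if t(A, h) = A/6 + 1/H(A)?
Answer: 1740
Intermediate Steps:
H(B) = 2*B²
t(A, h) = 1/(2*A²) + A/6 (t(A, h) = A/6 + 1/(2*A²) = 1/(2*A²) + A/6)
s = 641 (s = -3 - 23*(-28) = -3 + 644 = 641)
2381 - s = 2381 - 1*641 = 2381 - 641 = 1740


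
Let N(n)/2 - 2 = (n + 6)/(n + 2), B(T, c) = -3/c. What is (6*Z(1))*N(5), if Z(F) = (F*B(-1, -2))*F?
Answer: 450/7 ≈ 64.286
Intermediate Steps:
N(n) = 4 + 2*(6 + n)/(2 + n) (N(n) = 4 + 2*((n + 6)/(n + 2)) = 4 + 2*((6 + n)/(2 + n)) = 4 + 2*(6 + n)/(2 + n))
Z(F) = 3*F²/2 (Z(F) = (F*(-3/(-2)))*F = (F*(-3*(-½)))*F = (F*(3/2))*F = (3*F/2)*F = 3*F²/2)
(6*Z(1))*N(5) = (6*((3/2)*1²))*(2*(10 + 3*5)/(2 + 5)) = (6*((3/2)*1))*(2*(10 + 15)/7) = (6*(3/2))*(2*(⅐)*25) = 9*(50/7) = 450/7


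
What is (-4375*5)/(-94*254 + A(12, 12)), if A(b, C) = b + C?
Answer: 21875/23852 ≈ 0.91711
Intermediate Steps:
A(b, C) = C + b
(-4375*5)/(-94*254 + A(12, 12)) = (-4375*5)/(-94*254 + (12 + 12)) = -21875/(-23876 + 24) = -21875/(-23852) = -21875*(-1/23852) = 21875/23852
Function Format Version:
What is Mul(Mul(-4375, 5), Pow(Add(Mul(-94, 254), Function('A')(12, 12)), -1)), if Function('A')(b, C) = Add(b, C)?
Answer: Rational(21875, 23852) ≈ 0.91711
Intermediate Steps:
Function('A')(b, C) = Add(C, b)
Mul(Mul(-4375, 5), Pow(Add(Mul(-94, 254), Function('A')(12, 12)), -1)) = Mul(Mul(-4375, 5), Pow(Add(Mul(-94, 254), Add(12, 12)), -1)) = Mul(-21875, Pow(Add(-23876, 24), -1)) = Mul(-21875, Pow(-23852, -1)) = Mul(-21875, Rational(-1, 23852)) = Rational(21875, 23852)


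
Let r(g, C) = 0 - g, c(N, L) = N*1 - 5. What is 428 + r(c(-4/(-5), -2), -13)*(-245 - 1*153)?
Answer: -6218/5 ≈ -1243.6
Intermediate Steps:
c(N, L) = -5 + N (c(N, L) = N - 5 = -5 + N)
r(g, C) = -g
428 + r(c(-4/(-5), -2), -13)*(-245 - 1*153) = 428 + (-(-5 - 4/(-5)))*(-245 - 1*153) = 428 + (-(-5 - 4*(-⅕)))*(-245 - 153) = 428 - (-5 + ⅘)*(-398) = 428 - 1*(-21/5)*(-398) = 428 + (21/5)*(-398) = 428 - 8358/5 = -6218/5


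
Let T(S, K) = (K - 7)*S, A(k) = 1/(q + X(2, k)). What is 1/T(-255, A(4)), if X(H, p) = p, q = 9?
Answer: 13/22950 ≈ 0.00056645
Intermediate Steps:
A(k) = 1/(9 + k)
T(S, K) = S*(-7 + K) (T(S, K) = (-7 + K)*S = S*(-7 + K))
1/T(-255, A(4)) = 1/(-255*(-7 + 1/(9 + 4))) = 1/(-255*(-7 + 1/13)) = 1/(-255*(-90/13)) = 1/(22950/13) = 13/22950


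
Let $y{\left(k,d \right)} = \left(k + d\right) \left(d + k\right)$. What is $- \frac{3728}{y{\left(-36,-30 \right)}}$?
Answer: $- \frac{932}{1089} \approx -0.85583$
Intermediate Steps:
$y{\left(k,d \right)} = \left(d + k\right)^{2}$ ($y{\left(k,d \right)} = \left(d + k\right) \left(d + k\right) = \left(d + k\right)^{2}$)
$- \frac{3728}{y{\left(-36,-30 \right)}} = - \frac{3728}{\left(-30 - 36\right)^{2}} = - \frac{3728}{\left(-66\right)^{2}} = - \frac{3728}{4356} = \left(-3728\right) \frac{1}{4356} = - \frac{932}{1089}$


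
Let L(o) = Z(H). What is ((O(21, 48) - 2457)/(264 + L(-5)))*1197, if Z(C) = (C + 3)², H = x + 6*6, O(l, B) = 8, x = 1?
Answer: -2931453/1864 ≈ -1572.7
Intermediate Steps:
H = 37 (H = 1 + 6*6 = 1 + 36 = 37)
Z(C) = (3 + C)²
L(o) = 1600 (L(o) = (3 + 37)² = 40² = 1600)
((O(21, 48) - 2457)/(264 + L(-5)))*1197 = ((8 - 2457)/(264 + 1600))*1197 = -2449/1864*1197 = -2931453/1864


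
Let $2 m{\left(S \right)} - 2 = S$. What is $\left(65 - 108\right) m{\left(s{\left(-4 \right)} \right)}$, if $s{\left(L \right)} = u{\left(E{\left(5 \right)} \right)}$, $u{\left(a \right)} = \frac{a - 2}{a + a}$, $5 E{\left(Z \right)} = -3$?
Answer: $- \frac{1075}{12} \approx -89.583$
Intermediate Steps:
$E{\left(Z \right)} = - \frac{3}{5}$ ($E{\left(Z \right)} = \frac{1}{5} \left(-3\right) = - \frac{3}{5}$)
$u{\left(a \right)} = \frac{-2 + a}{2 a}$
$s{\left(L \right)} = \frac{13}{6}$ ($s{\left(L \right)} = \frac{-2 - \frac{3}{5}}{2 \left(- \frac{3}{5}\right)} = \frac{1}{2} \left(- \frac{5}{3}\right) \left(- \frac{13}{5}\right) = \frac{13}{6}$)
$m{\left(S \right)} = 1 + \frac{S}{2}$
$\left(65 - 108\right) m{\left(s{\left(-4 \right)} \right)} = \left(65 - 108\right) \left(1 + \frac{1}{2} \cdot \frac{13}{6}\right) = - 43 \left(1 + \frac{13}{12}\right) = \left(-43\right) \frac{25}{12} = - \frac{1075}{12}$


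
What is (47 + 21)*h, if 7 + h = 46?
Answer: 2652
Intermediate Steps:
h = 39 (h = -7 + 46 = 39)
(47 + 21)*h = (47 + 21)*39 = 68*39 = 2652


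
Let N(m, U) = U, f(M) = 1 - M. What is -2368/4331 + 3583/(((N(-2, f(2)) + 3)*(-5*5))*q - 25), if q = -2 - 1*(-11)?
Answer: -16642773/2057225 ≈ -8.0899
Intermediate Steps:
q = 9 (q = -2 + 11 = 9)
-2368/4331 + 3583/(((N(-2, f(2)) + 3)*(-5*5))*q - 25) = -2368/4331 + 3583/((((1 - 1*2) + 3)*(-5*5))*9 - 25) = -2368*1/4331 + 3583/((((1 - 2) + 3)*(-25))*9 - 25) = -2368/4331 + 3583/(((-1 + 3)*(-25))*9 - 25) = -2368/4331 + 3583/((2*(-25))*9 - 25) = -2368/4331 + 3583/(-50*9 - 25) = -2368/4331 + 3583/(-450 - 25) = -2368/4331 + 3583/(-475) = -2368/4331 + 3583*(-1/475) = -2368/4331 - 3583/475 = -16642773/2057225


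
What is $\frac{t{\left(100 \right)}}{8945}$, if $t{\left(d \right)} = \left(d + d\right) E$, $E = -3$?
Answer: $- \frac{120}{1789} \approx -0.067077$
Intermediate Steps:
$t{\left(d \right)} = - 6 d$ ($t{\left(d \right)} = \left(d + d\right) \left(-3\right) = 2 d \left(-3\right) = - 6 d$)
$\frac{t{\left(100 \right)}}{8945} = \frac{\left(-6\right) 100}{8945} = \left(-600\right) \frac{1}{8945} = - \frac{120}{1789}$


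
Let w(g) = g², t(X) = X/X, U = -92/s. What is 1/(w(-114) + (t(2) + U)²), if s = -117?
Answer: 13689/177945925 ≈ 7.6928e-5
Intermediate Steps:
U = 92/117 (U = -92/(-117) = -92*(-1/117) = 92/117 ≈ 0.78632)
t(X) = 1
1/(w(-114) + (t(2) + U)²) = 1/((-114)² + (1 + 92/117)²) = 1/(12996 + (209/117)²) = 1/(12996 + 43681/13689) = 1/(177945925/13689) = 13689/177945925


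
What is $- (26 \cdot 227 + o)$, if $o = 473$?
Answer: $-6375$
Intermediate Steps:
$- (26 \cdot 227 + o) = - (26 \cdot 227 + 473) = - (5902 + 473) = \left(-1\right) 6375 = -6375$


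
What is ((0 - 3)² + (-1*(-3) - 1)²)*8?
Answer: 104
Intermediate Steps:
((0 - 3)² + (-1*(-3) - 1)²)*8 = ((-3)² + (3 - 1)²)*8 = (9 + 2²)*8 = (9 + 4)*8 = 13*8 = 104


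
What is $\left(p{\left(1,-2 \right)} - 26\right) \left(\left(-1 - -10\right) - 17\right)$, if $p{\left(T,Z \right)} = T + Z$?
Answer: $216$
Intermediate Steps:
$\left(p{\left(1,-2 \right)} - 26\right) \left(\left(-1 - -10\right) - 17\right) = \left(\left(1 - 2\right) - 26\right) \left(\left(-1 - -10\right) - 17\right) = \left(-1 - 26\right) \left(\left(-1 + 10\right) - 17\right) = - 27 \left(9 - 17\right) = \left(-27\right) \left(-8\right) = 216$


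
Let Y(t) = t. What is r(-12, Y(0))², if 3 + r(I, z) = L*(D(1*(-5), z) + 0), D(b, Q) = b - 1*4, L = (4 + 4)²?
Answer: 335241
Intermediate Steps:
L = 64 (L = 8² = 64)
D(b, Q) = -4 + b (D(b, Q) = b - 4 = -4 + b)
r(I, z) = -579 (r(I, z) = -3 + 64*((-4 + 1*(-5)) + 0) = -3 + 64*((-4 - 5) + 0) = -3 + 64*(-9 + 0) = -3 + 64*(-9) = -3 - 576 = -579)
r(-12, Y(0))² = (-579)² = 335241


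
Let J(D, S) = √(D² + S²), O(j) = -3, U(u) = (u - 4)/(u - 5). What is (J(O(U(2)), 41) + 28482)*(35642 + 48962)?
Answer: 2409691128 + 1099852*√10 ≈ 2.4132e+9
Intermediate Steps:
U(u) = (-4 + u)/(-5 + u)
(J(O(U(2)), 41) + 28482)*(35642 + 48962) = (√((-3)² + 41²) + 28482)*(35642 + 48962) = (√(9 + 1681) + 28482)*84604 = (√1690 + 28482)*84604 = (13*√10 + 28482)*84604 = (28482 + 13*√10)*84604 = 2409691128 + 1099852*√10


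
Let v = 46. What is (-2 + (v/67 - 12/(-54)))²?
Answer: 432964/363609 ≈ 1.1907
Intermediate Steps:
(-2 + (v/67 - 12/(-54)))² = (-2 + (46/67 - 12/(-54)))² = (-2 + (46*(1/67) - 12*(-1/54)))² = (-2 + (46/67 + 2/9))² = (-2 + 548/603)² = (-658/603)² = 432964/363609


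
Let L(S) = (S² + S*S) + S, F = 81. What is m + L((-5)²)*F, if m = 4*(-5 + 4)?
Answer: 103271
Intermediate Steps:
L(S) = S + 2*S² (L(S) = (S² + S²) + S = 2*S² + S = S + 2*S²)
m = -4 (m = 4*(-1) = -4)
m + L((-5)²)*F = -4 + ((-5)²*(1 + 2*(-5)²))*81 = -4 + (25*(1 + 2*25))*81 = -4 + (25*(1 + 50))*81 = -4 + (25*51)*81 = -4 + 1275*81 = -4 + 103275 = 103271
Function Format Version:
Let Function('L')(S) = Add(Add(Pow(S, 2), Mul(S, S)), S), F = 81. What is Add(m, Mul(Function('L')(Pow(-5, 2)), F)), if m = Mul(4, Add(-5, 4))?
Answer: 103271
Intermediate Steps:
Function('L')(S) = Add(S, Mul(2, Pow(S, 2))) (Function('L')(S) = Add(Add(Pow(S, 2), Pow(S, 2)), S) = Add(Mul(2, Pow(S, 2)), S) = Add(S, Mul(2, Pow(S, 2))))
m = -4 (m = Mul(4, -1) = -4)
Add(m, Mul(Function('L')(Pow(-5, 2)), F)) = Add(-4, Mul(Mul(Pow(-5, 2), Add(1, Mul(2, Pow(-5, 2)))), 81)) = Add(-4, Mul(Mul(25, Add(1, Mul(2, 25))), 81)) = Add(-4, Mul(Mul(25, Add(1, 50)), 81)) = Add(-4, Mul(Mul(25, 51), 81)) = Add(-4, Mul(1275, 81)) = Add(-4, 103275) = 103271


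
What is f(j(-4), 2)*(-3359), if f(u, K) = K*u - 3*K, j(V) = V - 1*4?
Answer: 73898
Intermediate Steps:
j(V) = -4 + V (j(V) = V - 4 = -4 + V)
f(u, K) = -3*K + K*u
f(j(-4), 2)*(-3359) = (2*(-3 + (-4 - 4)))*(-3359) = (2*(-3 - 8))*(-3359) = (2*(-11))*(-3359) = -22*(-3359) = 73898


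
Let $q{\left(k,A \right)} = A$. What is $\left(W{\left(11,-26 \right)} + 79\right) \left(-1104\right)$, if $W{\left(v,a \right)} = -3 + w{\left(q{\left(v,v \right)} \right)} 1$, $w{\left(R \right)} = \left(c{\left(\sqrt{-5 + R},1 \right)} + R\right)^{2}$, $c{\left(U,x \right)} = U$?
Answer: $-224112 - 24288 \sqrt{6} \approx -2.8361 \cdot 10^{5}$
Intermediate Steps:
$w{\left(R \right)} = \left(R + \sqrt{-5 + R}\right)^{2}$ ($w{\left(R \right)} = \left(\sqrt{-5 + R} + R\right)^{2} = \left(R + \sqrt{-5 + R}\right)^{2}$)
$W{\left(v,a \right)} = -3 + \left(v + \sqrt{-5 + v}\right)^{2}$ ($W{\left(v,a \right)} = -3 + \left(v + \sqrt{-5 + v}\right)^{2} \cdot 1 = -3 + \left(v + \sqrt{-5 + v}\right)^{2}$)
$\left(W{\left(11,-26 \right)} + 79\right) \left(-1104\right) = \left(\left(-3 + \left(11 + \sqrt{-5 + 11}\right)^{2}\right) + 79\right) \left(-1104\right) = \left(\left(-3 + \left(11 + \sqrt{6}\right)^{2}\right) + 79\right) \left(-1104\right) = \left(76 + \left(11 + \sqrt{6}\right)^{2}\right) \left(-1104\right) = -83904 - 1104 \left(11 + \sqrt{6}\right)^{2}$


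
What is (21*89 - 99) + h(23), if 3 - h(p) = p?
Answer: 1750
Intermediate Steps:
h(p) = 3 - p
(21*89 - 99) + h(23) = (21*89 - 99) + (3 - 1*23) = (1869 - 99) + (3 - 23) = 1770 - 20 = 1750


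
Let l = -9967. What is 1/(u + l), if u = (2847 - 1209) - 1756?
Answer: -1/10085 ≈ -9.9157e-5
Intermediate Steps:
u = -118 (u = 1638 - 1756 = -118)
1/(u + l) = 1/(-118 - 9967) = 1/(-10085) = -1/10085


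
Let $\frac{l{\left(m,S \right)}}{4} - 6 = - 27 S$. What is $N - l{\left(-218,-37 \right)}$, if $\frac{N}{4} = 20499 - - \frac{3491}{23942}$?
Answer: $\frac{933457678}{11971} \approx 77977.0$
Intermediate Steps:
$N = \frac{981581098}{11971}$ ($N = 4 \left(20499 - - \frac{3491}{23942}\right) = 4 \left(20499 + \frac{3491}{23942}\right) = 4 \cdot \frac{490790549}{23942} = \frac{981581098}{11971} \approx 81997.0$)
$l{\left(m,S \right)} = 24 - 108 S$ ($l{\left(m,S \right)} = 24 + 4 \left(- 27 S\right) = 24 - 108 S$)
$N - l{\left(-218,-37 \right)} = \frac{981581098}{11971} - \left(24 - -3996\right) = \frac{981581098}{11971} - \left(24 + 3996\right) = \frac{981581098}{11971} - 4020 = \frac{933457678}{11971}$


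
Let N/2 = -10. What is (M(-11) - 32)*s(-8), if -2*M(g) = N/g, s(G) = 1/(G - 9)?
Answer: 362/187 ≈ 1.9358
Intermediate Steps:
N = -20 (N = 2*(-10) = -20)
s(G) = 1/(-9 + G)
M(g) = 10/g (M(g) = -(-10)/g = 10/g)
(M(-11) - 32)*s(-8) = (10/(-11) - 32)/(-9 - 8) = (10*(-1/11) - 32)/(-17) = (-10/11 - 32)*(-1/17) = -362/11*(-1/17) = 362/187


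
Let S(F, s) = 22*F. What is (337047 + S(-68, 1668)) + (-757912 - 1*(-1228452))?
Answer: 806091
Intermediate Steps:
(337047 + S(-68, 1668)) + (-757912 - 1*(-1228452)) = (337047 + 22*(-68)) + (-757912 - 1*(-1228452)) = (337047 - 1496) + (-757912 + 1228452) = 335551 + 470540 = 806091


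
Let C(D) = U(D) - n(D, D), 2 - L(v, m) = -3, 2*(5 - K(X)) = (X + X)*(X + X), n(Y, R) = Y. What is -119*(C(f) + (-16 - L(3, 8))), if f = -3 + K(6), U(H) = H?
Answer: 2499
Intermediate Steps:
K(X) = 5 - 2*X**2 (K(X) = 5 - (X + X)*(X + X)/2 = 5 - 2*X*2*X/2 = 5 - 2*X**2)
L(v, m) = 5 (L(v, m) = 2 - 1*(-3) = 2 + 3 = 5)
f = -70 (f = -3 + (5 - 2*6**2) = -3 + (5 - 2*36) = -3 + (5 - 72) = -3 - 67 = -70)
C(D) = 0 (C(D) = D - D = 0)
-119*(C(f) + (-16 - L(3, 8))) = -119*(0 + (-16 - 1*5)) = -119*(0 + (-16 - 5)) = -119*(0 - 21) = -119*(-21) = 2499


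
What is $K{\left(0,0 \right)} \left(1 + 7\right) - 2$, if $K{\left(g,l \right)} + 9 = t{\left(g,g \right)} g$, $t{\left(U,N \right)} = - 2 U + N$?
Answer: $-74$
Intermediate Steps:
$t{\left(U,N \right)} = N - 2 U$
$K{\left(g,l \right)} = -9 - g^{2}$ ($K{\left(g,l \right)} = -9 + \left(g - 2 g\right) g = -9 + - g g = -9 - g^{2}$)
$K{\left(0,0 \right)} \left(1 + 7\right) - 2 = \left(-9 - 0^{2}\right) \left(1 + 7\right) - 2 = \left(-9 - 0\right) 8 - 2 = \left(-9 + 0\right) 8 - 2 = \left(-9\right) 8 - 2 = -72 - 2 = -74$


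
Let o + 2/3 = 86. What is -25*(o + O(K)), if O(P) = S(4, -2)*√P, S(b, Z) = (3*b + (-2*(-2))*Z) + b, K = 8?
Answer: -6400/3 - 400*√2 ≈ -2699.0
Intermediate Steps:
S(b, Z) = 4*Z + 4*b (S(b, Z) = (3*b + 4*Z) + b = 4*Z + 4*b)
O(P) = 8*√P (O(P) = (4*(-2) + 4*4)*√P = (-8 + 16)*√P = 8*√P)
o = 256/3 (o = -⅔ + 86 = 256/3 ≈ 85.333)
-25*(o + O(K)) = -25*(256/3 + 8*√8) = -25*(256/3 + 8*(2*√2)) = -25*(256/3 + 16*√2) = -6400/3 - 400*√2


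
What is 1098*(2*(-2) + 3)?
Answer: -1098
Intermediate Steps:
1098*(2*(-2) + 3) = 1098*(-4 + 3) = 1098*(-1) = -1098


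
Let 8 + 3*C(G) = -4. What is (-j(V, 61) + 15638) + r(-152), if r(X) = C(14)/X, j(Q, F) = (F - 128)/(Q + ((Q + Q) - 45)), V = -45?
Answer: 53480777/3420 ≈ 15638.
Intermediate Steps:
C(G) = -4 (C(G) = -8/3 + (1/3)*(-4) = -8/3 - 4/3 = -4)
j(Q, F) = (-128 + F)/(-45 + 3*Q) (j(Q, F) = (-128 + F)/(Q + (2*Q - 45)) = (-128 + F)/(Q + (-45 + 2*Q)) = (-128 + F)/(-45 + 3*Q))
r(X) = -4/X
(-j(V, 61) + 15638) + r(-152) = (-(-128 + 61)/(3*(-15 - 45)) + 15638) - 4/(-152) = (-(-67)/(3*(-60)) + 15638) - 4*(-1/152) = (-(-1)*(-67)/(3*60) + 15638) + 1/38 = (-1*67/180 + 15638) + 1/38 = (-67/180 + 15638) + 1/38 = 2814773/180 + 1/38 = 53480777/3420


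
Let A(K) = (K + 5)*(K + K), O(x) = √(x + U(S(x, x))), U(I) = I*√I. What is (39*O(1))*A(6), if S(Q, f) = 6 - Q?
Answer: 5148*√(1 + 5*√5) ≈ 17967.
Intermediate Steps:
U(I) = I^(3/2)
O(x) = √(x + (6 - x)^(3/2))
A(K) = 2*K*(5 + K) (A(K) = (5 + K)*(2*K) = 2*K*(5 + K))
(39*O(1))*A(6) = (39*√(1 + (6 - 1*1)^(3/2)))*(2*6*(5 + 6)) = (39*√(1 + (6 - 1)^(3/2)))*(2*6*11) = (39*√(1 + 5^(3/2)))*132 = (39*√(1 + 5*√5))*132 = 5148*√(1 + 5*√5)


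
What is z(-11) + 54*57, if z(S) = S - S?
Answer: 3078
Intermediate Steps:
z(S) = 0
z(-11) + 54*57 = 0 + 54*57 = 0 + 3078 = 3078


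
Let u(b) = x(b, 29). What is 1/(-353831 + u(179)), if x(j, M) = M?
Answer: -1/353802 ≈ -2.8264e-6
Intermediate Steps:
u(b) = 29
1/(-353831 + u(179)) = 1/(-353831 + 29) = 1/(-353802) = -1/353802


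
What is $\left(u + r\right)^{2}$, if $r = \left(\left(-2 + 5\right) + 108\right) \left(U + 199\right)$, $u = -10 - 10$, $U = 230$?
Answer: $2265664801$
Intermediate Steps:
$u = -20$ ($u = -10 - 10 = -20$)
$r = 47619$ ($r = \left(\left(-2 + 5\right) + 108\right) \left(230 + 199\right) = \left(3 + 108\right) 429 = 111 \cdot 429 = 47619$)
$\left(u + r\right)^{2} = \left(-20 + 47619\right)^{2} = 47599^{2} = 2265664801$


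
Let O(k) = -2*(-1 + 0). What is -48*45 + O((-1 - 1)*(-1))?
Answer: -2158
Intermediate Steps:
O(k) = 2 (O(k) = -2*(-1) = 2)
-48*45 + O((-1 - 1)*(-1)) = -48*45 + 2 = -2160 + 2 = -2158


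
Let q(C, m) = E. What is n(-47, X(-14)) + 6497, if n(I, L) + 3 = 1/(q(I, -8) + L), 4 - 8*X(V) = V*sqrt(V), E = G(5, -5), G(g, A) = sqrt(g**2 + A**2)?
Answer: 2*(6496 + 64940*sqrt(2) + 22729*I*sqrt(14))/(2 + 20*sqrt(2) + 7*I*sqrt(14)) ≈ 6494.1 - 0.065351*I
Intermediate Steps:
G(g, A) = sqrt(A**2 + g**2)
E = 5*sqrt(2) (E = sqrt((-5)**2 + 5**2) = sqrt(25 + 25) = sqrt(50) = 5*sqrt(2) ≈ 7.0711)
q(C, m) = 5*sqrt(2)
X(V) = 1/2 - V**(3/2)/8 (X(V) = 1/2 - V*sqrt(V)/8 = 1/2 - V**(3/2)/8)
n(I, L) = -3 + 1/(L + 5*sqrt(2)) (n(I, L) = -3 + 1/(5*sqrt(2) + L) = -3 + 1/(L + 5*sqrt(2)))
n(-47, X(-14)) + 6497 = (1 - 15*sqrt(2) - 3*(1/2 - (-7)*I*sqrt(14)/4))/((1/2 - (-7)*I*sqrt(14)/4) + 5*sqrt(2)) + 6497 = (1 - 15*sqrt(2) - 3*(1/2 + 7*I*sqrt(14)/4))/((1/2 + 7*I*sqrt(14)/4) + 5*sqrt(2)) + 6497 = (1 - 15*sqrt(2) + (-3/2 - 21*I*sqrt(14)/4))/(1/2 + 5*sqrt(2) + 7*I*sqrt(14)/4) + 6497 = (-1/2 - 15*sqrt(2) - 21*I*sqrt(14)/4)/(1/2 + 5*sqrt(2) + 7*I*sqrt(14)/4) + 6497 = 6497 + (-1/2 - 15*sqrt(2) - 21*I*sqrt(14)/4)/(1/2 + 5*sqrt(2) + 7*I*sqrt(14)/4)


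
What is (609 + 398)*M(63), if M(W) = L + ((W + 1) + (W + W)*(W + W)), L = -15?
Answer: 16036475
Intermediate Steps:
M(W) = -14 + W + 4*W**2 (M(W) = -15 + ((W + 1) + (W + W)*(W + W)) = -15 + ((1 + W) + (2*W)*(2*W)) = -15 + ((1 + W) + 4*W**2) = -15 + (1 + W + 4*W**2) = -14 + W + 4*W**2)
(609 + 398)*M(63) = (609 + 398)*(-14 + 63 + 4*63**2) = 1007*(-14 + 63 + 4*3969) = 1007*(-14 + 63 + 15876) = 1007*15925 = 16036475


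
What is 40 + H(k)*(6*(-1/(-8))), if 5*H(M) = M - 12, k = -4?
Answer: 188/5 ≈ 37.600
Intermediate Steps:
H(M) = -12/5 + M/5 (H(M) = (M - 12)/5 = (-12 + M)/5 = -12/5 + M/5)
40 + H(k)*(6*(-1/(-8))) = 40 + (-12/5 + (⅕)*(-4))*(6*(-1/(-8))) = 40 + (-12/5 - ⅘)*(6*(-1*(-⅛))) = 40 - 96/(5*8) = 40 - 16/5*¾ = 40 - 12/5 = 188/5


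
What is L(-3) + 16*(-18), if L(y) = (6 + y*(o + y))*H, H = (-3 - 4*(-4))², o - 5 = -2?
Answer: 726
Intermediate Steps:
o = 3 (o = 5 - 2 = 3)
H = 169 (H = (-3 + 16)² = 13² = 169)
L(y) = 1014 + 169*y*(3 + y) (L(y) = (6 + y*(3 + y))*169 = 1014 + 169*y*(3 + y))
L(-3) + 16*(-18) = (1014 + 169*(-3)² + 507*(-3)) + 16*(-18) = (1014 + 169*9 - 1521) - 288 = (1014 + 1521 - 1521) - 288 = 1014 - 288 = 726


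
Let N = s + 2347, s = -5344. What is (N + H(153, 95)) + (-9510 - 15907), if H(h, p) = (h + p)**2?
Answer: 33090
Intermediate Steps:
N = -2997 (N = -5344 + 2347 = -2997)
(N + H(153, 95)) + (-9510 - 15907) = (-2997 + (153 + 95)**2) + (-9510 - 15907) = (-2997 + 248**2) - 25417 = (-2997 + 61504) - 25417 = 58507 - 25417 = 33090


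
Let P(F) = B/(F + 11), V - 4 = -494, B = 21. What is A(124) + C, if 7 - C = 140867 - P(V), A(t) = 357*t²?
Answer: 2561870167/479 ≈ 5.3484e+6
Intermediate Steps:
V = -490 (V = 4 - 494 = -490)
P(F) = 21/(11 + F) (P(F) = 21/(F + 11) = 21/(11 + F))
C = -67471961/479 (C = 7 - (140867 - 21/(11 - 490)) = 7 - (140867 - 21/(-479)) = 7 - (140867 - 21*(-1)/479) = 7 - (140867 - 1*(-21/479)) = 7 - (140867 + 21/479) = 7 - 1*67475314/479 = 7 - 67475314/479 = -67471961/479 ≈ -1.4086e+5)
A(124) + C = 357*124² - 67471961/479 = 357*15376 - 67471961/479 = 5489232 - 67471961/479 = 2561870167/479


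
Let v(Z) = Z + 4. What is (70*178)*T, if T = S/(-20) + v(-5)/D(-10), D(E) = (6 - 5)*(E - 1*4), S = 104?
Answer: -63902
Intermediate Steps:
v(Z) = 4 + Z
D(E) = -4 + E (D(E) = 1*(E - 4) = 1*(-4 + E) = -4 + E)
T = -359/70 (T = 104/(-20) + (4 - 5)/(-4 - 10) = 104*(-1/20) - 1/(-14) = -26/5 - 1*(-1/14) = -26/5 + 1/14 = -359/70 ≈ -5.1286)
(70*178)*T = (70*178)*(-359/70) = 12460*(-359/70) = -63902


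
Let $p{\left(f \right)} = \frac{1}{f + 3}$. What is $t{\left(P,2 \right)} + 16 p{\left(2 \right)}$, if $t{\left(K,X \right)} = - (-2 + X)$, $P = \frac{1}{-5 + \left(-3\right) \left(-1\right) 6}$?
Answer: $\frac{16}{5} \approx 3.2$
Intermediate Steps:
$p{\left(f \right)} = \frac{1}{3 + f}$
$P = \frac{1}{13}$ ($P = \frac{1}{-5 + 3 \cdot 6} = \frac{1}{-5 + 18} = \frac{1}{13} \approx 0.076923$)
$t{\left(K,X \right)} = 2 - X$
$t{\left(P,2 \right)} + 16 p{\left(2 \right)} = \left(2 - 2\right) + \frac{16}{3 + 2} = \left(2 - 2\right) + \frac{16}{5} = 0 + 16 \cdot \frac{1}{5} = 0 + \frac{16}{5} = \frac{16}{5}$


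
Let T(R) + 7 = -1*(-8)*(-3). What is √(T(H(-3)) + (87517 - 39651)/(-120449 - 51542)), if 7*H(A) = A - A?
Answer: I*√925240547717/171991 ≈ 5.5927*I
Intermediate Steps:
H(A) = 0 (H(A) = (A - A)/7 = (⅐)*0 = 0)
T(R) = -31 (T(R) = -7 - 1*(-8)*(-3) = -7 + 8*(-3) = -7 - 24 = -31)
√(T(H(-3)) + (87517 - 39651)/(-120449 - 51542)) = √(-31 + (87517 - 39651)/(-120449 - 51542)) = √(-31 + 47866/(-171991)) = √(-31 + 47866*(-1/171991)) = √(-31 - 47866/171991) = √(-5379587/171991) = I*√925240547717/171991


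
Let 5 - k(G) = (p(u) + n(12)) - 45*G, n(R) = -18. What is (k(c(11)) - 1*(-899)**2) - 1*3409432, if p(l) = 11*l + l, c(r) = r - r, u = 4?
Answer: -4217658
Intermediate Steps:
c(r) = 0
p(l) = 12*l
k(G) = -25 + 45*G (k(G) = 5 - ((12*4 - 18) - 45*G) = 5 - ((48 - 18) - 45*G) = 5 - (30 - 45*G) = 5 + (-30 + 45*G) = -25 + 45*G)
(k(c(11)) - 1*(-899)**2) - 1*3409432 = ((-25 + 45*0) - 1*(-899)**2) - 1*3409432 = ((-25 + 0) - 1*808201) - 3409432 = (-25 - 808201) - 3409432 = -808226 - 3409432 = -4217658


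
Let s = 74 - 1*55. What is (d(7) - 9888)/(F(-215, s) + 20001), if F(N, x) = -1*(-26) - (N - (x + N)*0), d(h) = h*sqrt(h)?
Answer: -4944/10121 + 7*sqrt(7)/20242 ≈ -0.48757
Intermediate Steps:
d(h) = h**(3/2)
s = 19 (s = 74 - 55 = 19)
F(N, x) = 26 - N (F(N, x) = 26 - (N - (N + x)*0) = 26 - (N - 1*0) = 26 - (N + 0) = 26 - N)
(d(7) - 9888)/(F(-215, s) + 20001) = (7**(3/2) - 9888)/((26 - 1*(-215)) + 20001) = (7*sqrt(7) - 9888)/((26 + 215) + 20001) = (-9888 + 7*sqrt(7))/(241 + 20001) = (-9888 + 7*sqrt(7))/20242 = (-9888 + 7*sqrt(7))*(1/20242) = -4944/10121 + 7*sqrt(7)/20242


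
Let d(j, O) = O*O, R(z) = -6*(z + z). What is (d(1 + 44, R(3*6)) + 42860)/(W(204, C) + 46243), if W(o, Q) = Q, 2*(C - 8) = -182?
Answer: 22379/11540 ≈ 1.9393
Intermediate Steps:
C = -83 (C = 8 + (1/2)*(-182) = 8 - 91 = -83)
R(z) = -12*z
d(j, O) = O**2
(d(1 + 44, R(3*6)) + 42860)/(W(204, C) + 46243) = ((-36*6)**2 + 42860)/(-83 + 46243) = ((-12*18)**2 + 42860)/46160 = ((-216)**2 + 42860)*(1/46160) = (46656 + 42860)*(1/46160) = 89516*(1/46160) = 22379/11540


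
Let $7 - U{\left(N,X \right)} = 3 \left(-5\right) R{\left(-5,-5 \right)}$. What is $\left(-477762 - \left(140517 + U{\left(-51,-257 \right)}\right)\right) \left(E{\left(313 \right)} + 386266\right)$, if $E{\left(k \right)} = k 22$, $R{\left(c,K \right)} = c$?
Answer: $-243050891072$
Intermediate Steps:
$E{\left(k \right)} = 22 k$
$U{\left(N,X \right)} = -68$ ($U{\left(N,X \right)} = 7 - 3 \left(-5\right) \left(-5\right) = 7 - \left(-15\right) \left(-5\right) = 7 - 75 = -68$)
$\left(-477762 - \left(140517 + U{\left(-51,-257 \right)}\right)\right) \left(E{\left(313 \right)} + 386266\right) = \left(-477762 - 140449\right) \left(22 \cdot 313 + 386266\right) = \left(-477762 + \left(-140517 + 68\right)\right) \left(6886 + 386266\right) = \left(-477762 - 140449\right) 393152 = \left(-618211\right) 393152 = -243050891072$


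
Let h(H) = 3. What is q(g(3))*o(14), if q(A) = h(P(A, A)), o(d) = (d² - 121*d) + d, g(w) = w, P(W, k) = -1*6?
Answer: -4452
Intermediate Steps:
P(W, k) = -6
o(d) = d² - 120*d
q(A) = 3
q(g(3))*o(14) = 3*(14*(-120 + 14)) = 3*(14*(-106)) = 3*(-1484) = -4452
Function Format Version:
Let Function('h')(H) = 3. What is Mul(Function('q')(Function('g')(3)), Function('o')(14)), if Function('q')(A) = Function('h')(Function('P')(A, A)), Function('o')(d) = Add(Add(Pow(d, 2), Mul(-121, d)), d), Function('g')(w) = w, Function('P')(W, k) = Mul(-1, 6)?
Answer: -4452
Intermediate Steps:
Function('P')(W, k) = -6
Function('o')(d) = Add(Pow(d, 2), Mul(-120, d))
Function('q')(A) = 3
Mul(Function('q')(Function('g')(3)), Function('o')(14)) = Mul(3, Mul(14, Add(-120, 14))) = Mul(3, Mul(14, -106)) = Mul(3, -1484) = -4452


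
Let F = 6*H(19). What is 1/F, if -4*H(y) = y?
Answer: -2/57 ≈ -0.035088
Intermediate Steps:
H(y) = -y/4
F = -57/2 (F = 6*(-¼*19) = 6*(-19/4) = -57/2 ≈ -28.500)
1/F = 1/(-57/2) = -2/57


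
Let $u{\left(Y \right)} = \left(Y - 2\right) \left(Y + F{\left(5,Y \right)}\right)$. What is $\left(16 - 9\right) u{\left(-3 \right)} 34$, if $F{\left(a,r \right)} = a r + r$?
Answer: $24990$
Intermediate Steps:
$F{\left(a,r \right)} = r + a r$
$u{\left(Y \right)} = 7 Y \left(-2 + Y\right)$ ($u{\left(Y \right)} = \left(Y - 2\right) \left(Y + Y \left(1 + 5\right)\right) = \left(-2 + Y\right) \left(Y + Y 6\right) = \left(-2 + Y\right) \left(Y + 6 Y\right) = \left(-2 + Y\right) 7 Y = 7 Y \left(-2 + Y\right)$)
$\left(16 - 9\right) u{\left(-3 \right)} 34 = \left(16 - 9\right) 7 \left(-3\right) \left(-2 - 3\right) 34 = 7 \cdot 7 \left(-3\right) \left(-5\right) 34 = 7 \cdot 105 \cdot 34 = 735 \cdot 34 = 24990$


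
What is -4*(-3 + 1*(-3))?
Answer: 24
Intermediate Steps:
-4*(-3 + 1*(-3)) = -4*(-3 - 3) = -4*(-6) = 24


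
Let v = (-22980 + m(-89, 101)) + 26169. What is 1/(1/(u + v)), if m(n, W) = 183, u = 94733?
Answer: 98105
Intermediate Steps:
v = 3372 (v = (-22980 + 183) + 26169 = -22797 + 26169 = 3372)
1/(1/(u + v)) = 1/(1/(94733 + 3372)) = 1/(1/98105) = 98105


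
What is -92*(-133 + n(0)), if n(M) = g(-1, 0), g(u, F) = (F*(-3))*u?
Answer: 12236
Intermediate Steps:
g(u, F) = -3*F*u (g(u, F) = (-3*F)*u = -3*F*u)
n(M) = 0 (n(M) = -3*0*(-1) = 0)
-92*(-133 + n(0)) = -92*(-133 + 0) = -92*(-133) = 12236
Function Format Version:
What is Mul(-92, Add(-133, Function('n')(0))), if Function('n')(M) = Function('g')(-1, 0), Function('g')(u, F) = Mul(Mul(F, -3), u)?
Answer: 12236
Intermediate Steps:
Function('g')(u, F) = Mul(-3, F, u) (Function('g')(u, F) = Mul(Mul(-3, F), u) = Mul(-3, F, u))
Function('n')(M) = 0 (Function('n')(M) = Mul(-3, 0, -1) = 0)
Mul(-92, Add(-133, Function('n')(0))) = Mul(-92, Add(-133, 0)) = Mul(-92, -133) = 12236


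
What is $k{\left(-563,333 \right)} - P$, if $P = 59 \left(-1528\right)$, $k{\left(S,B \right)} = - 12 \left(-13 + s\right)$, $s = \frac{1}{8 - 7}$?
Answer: $90296$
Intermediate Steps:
$s = 1$ ($s = 1^{-1} = 1$)
$k{\left(S,B \right)} = 144$ ($k{\left(S,B \right)} = - 12 \left(-13 + 1\right) = \left(-12\right) \left(-12\right) = 144$)
$P = -90152$
$k{\left(-563,333 \right)} - P = 144 - -90152 = 144 + 90152 = 90296$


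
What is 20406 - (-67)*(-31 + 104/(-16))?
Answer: 35787/2 ≈ 17894.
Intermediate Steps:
20406 - (-67)*(-31 + 104/(-16)) = 20406 - (-67)*(-31 + 104*(-1/16)) = 20406 - (-67)*(-31 - 13/2) = 20406 - (-67)*(-75)/2 = 20406 - 1*5025/2 = 20406 - 5025/2 = 35787/2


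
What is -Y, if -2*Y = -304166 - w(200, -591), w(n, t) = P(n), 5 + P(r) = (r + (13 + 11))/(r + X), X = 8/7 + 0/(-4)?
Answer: -13383133/88 ≈ -1.5208e+5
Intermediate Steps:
X = 8/7 (X = 8*(1/7) + 0*(-1/4) = 8/7 + 0 = 8/7 ≈ 1.1429)
P(r) = -5 + (24 + r)/(8/7 + r) (P(r) = -5 + (r + (13 + 11))/(r + 8/7) = -5 + (r + 24)/(8/7 + r) = -5 + (24 + r)/(8/7 + r))
w(n, t) = 4*(32 - 7*n)/(8 + 7*n)
Y = 13383133/88 (Y = -(-304166 - 4*(32 - 7*200)/(8 + 7*200))/2 = -(-304166 - 4*(32 - 1400)/(8 + 1400))/2 = -(-304166 - 4*(-1368)/1408)/2 = -(-304166 - 1*(-171/44))/2 = -(-304166 + 171/44)/2 = -1/2*(-13383133/44) = 13383133/88 ≈ 1.5208e+5)
-Y = -1*13383133/88 = -13383133/88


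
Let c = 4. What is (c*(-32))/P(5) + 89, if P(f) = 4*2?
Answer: 73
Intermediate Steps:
P(f) = 8
(c*(-32))/P(5) + 89 = (4*(-32))/8 + 89 = (⅛)*(-128) + 89 = -16 + 89 = 73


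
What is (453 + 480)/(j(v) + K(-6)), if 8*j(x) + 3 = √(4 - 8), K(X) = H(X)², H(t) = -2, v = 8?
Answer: 216456/845 - 14928*I/845 ≈ 256.16 - 17.666*I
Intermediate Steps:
K(X) = 4 (K(X) = (-2)² = 4)
j(x) = -3/8 + I/4 (j(x) = -3/8 + √(4 - 8)/8 = -3/8 + √(-4)/8 = -3/8 + (2*I)/8 = -3/8 + I/4)
(453 + 480)/(j(v) + K(-6)) = (453 + 480)/((-3/8 + I/4) + 4) = 933/(29/8 + I/4) = 933*(64*(29/8 - I/4)/845) = 59712*(29/8 - I/4)/845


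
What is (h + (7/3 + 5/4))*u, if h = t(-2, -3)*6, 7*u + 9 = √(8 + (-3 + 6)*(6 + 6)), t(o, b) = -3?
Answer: 519/28 - 173*√11/42 ≈ 4.8744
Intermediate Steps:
u = -9/7 + 2*√11/7 (u = -9/7 + √(8 + (-3 + 6)*(6 + 6))/7 = -9/7 + √(8 + 3*12)/7 = -9/7 + √(8 + 36)/7 = -9/7 + √44/7 = -9/7 + (2*√11)/7 = -9/7 + 2*√11/7 ≈ -0.33811)
h = -18 (h = -3*6 = -18)
(h + (7/3 + 5/4))*u = (-18 + (7/3 + 5/4))*(-9/7 + 2*√11/7) = (-18 + 43/12)*(-9/7 + 2*√11/7) = -173*(-9/7 + 2*√11/7)/12 = 519/28 - 173*√11/42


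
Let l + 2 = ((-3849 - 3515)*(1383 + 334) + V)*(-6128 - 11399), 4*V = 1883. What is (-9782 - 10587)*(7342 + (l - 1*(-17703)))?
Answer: -18055322107680415/4 ≈ -4.5138e+15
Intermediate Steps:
V = 1883/4 (V = (¼)*1883 = 1883/4 ≈ 470.75)
l = 886411707355/4 (l = -2 + ((-3849 - 3515)*(1383 + 334) + 1883/4)*(-6128 - 11399) = -2 + (-7364*1717 + 1883/4)*(-17527) = -2 + (-12643988 + 1883/4)*(-17527) = -2 - 50574069/4*(-17527) = -2 + 886411707363/4 = 886411707355/4 ≈ 2.2160e+11)
(-9782 - 10587)*(7342 + (l - 1*(-17703))) = (-9782 - 10587)*(7342 + (886411707355/4 - 1*(-17703))) = -20369*(7342 + (886411707355/4 + 17703)) = -20369*(7342 + 886411778167/4) = -20369*886411807535/4 = -18055322107680415/4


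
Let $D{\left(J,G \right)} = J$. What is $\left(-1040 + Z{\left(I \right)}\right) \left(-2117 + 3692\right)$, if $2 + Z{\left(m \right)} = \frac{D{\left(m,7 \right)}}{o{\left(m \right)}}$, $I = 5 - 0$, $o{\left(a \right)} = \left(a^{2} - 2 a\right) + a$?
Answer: $- \frac{6563025}{4} \approx -1.6408 \cdot 10^{6}$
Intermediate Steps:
$o{\left(a \right)} = a^{2} - a$
$I = 5$ ($I = 5 + 0 = 5$)
$Z{\left(m \right)} = -2 + \frac{1}{-1 + m}$ ($Z{\left(m \right)} = -2 + \frac{m}{m \left(-1 + m\right)} = -2 + m \frac{1}{m \left(-1 + m\right)} = -2 + \frac{1}{-1 + m}$)
$\left(-1040 + Z{\left(I \right)}\right) \left(-2117 + 3692\right) = \left(-1040 + \frac{3 - 10}{-1 + 5}\right) \left(-2117 + 3692\right) = \left(-1040 + \frac{3 - 10}{4}\right) 1575 = \left(-1040 + \frac{1}{4} \left(-7\right)\right) 1575 = \left(-1040 - \frac{7}{4}\right) 1575 = \left(- \frac{4167}{4}\right) 1575 = - \frac{6563025}{4}$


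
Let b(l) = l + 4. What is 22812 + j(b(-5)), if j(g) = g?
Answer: 22811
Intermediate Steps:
b(l) = 4 + l
22812 + j(b(-5)) = 22812 + (4 - 5) = 22812 - 1 = 22811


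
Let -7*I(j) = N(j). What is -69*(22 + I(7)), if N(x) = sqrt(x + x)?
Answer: -1518 + 69*sqrt(14)/7 ≈ -1481.1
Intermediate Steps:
N(x) = sqrt(2)*sqrt(x) (N(x) = sqrt(2*x) = sqrt(2)*sqrt(x))
I(j) = -sqrt(2)*sqrt(j)/7
-69*(22 + I(7)) = -69*(22 - sqrt(2)*sqrt(7)/7) = -69*(22 - sqrt(14)/7) = -1518 + 69*sqrt(14)/7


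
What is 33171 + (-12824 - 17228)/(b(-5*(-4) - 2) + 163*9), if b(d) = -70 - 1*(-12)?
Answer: 46707887/1409 ≈ 33150.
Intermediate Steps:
b(d) = -58 (b(d) = -70 + 12 = -58)
33171 + (-12824 - 17228)/(b(-5*(-4) - 2) + 163*9) = 33171 + (-12824 - 17228)/(-58 + 163*9) = 33171 - 30052/(-58 + 1467) = 33171 - 30052/1409 = 46707887/1409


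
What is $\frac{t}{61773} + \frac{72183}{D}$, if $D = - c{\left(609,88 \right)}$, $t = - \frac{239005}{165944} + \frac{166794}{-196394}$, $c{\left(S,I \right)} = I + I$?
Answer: $- \frac{825678094000468805}{2013207145884528} \approx -410.13$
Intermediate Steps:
$c{\left(S,I \right)} = 2 I$
$t = - \frac{37308805753}{16295202968}$ ($t = \left(-239005\right) \frac{1}{165944} + 166794 \left(- \frac{1}{196394}\right) = - \frac{239005}{165944} - \frac{83397}{98197} = - \frac{37308805753}{16295202968} \approx -2.2896$)
$D = -176$ ($D = - 2 \cdot 88 = \left(-1\right) 176 = -176$)
$\frac{t}{61773} + \frac{72183}{D} = - \frac{37308805753}{16295202968 \cdot 61773} + \frac{72183}{-176} = \left(- \frac{37308805753}{16295202968}\right) \frac{1}{61773} + 72183 \left(- \frac{1}{176}\right) = - \frac{37308805753}{1006603572942264} - \frac{72183}{176} = - \frac{825678094000468805}{2013207145884528}$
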